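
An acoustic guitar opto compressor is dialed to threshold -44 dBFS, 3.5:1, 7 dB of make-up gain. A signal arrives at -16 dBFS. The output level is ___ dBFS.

-29 dBFS

Overshoot: -16 − (-44) = 28 dB.
At 3.5:1 the overshoot is divided by 3.5, leaving 8 dB above threshold.
That puts the output at -36 dBFS; make-up adds 7 dB, giving -29 dBFS.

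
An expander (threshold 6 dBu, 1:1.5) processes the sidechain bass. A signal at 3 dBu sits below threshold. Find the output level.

1.5 dBu

Undershoot = 6 − 3 = 3 dB.
At 1:1.5, that expands to 4.5 dB under threshold.
Output = 6 − 4.5 = 1.5 dBu.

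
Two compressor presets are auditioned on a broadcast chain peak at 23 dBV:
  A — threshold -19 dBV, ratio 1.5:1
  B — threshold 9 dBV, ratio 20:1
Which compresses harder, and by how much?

A, by 0.7 dB

A: overshoot 42 dB → output overshoot 28 dB → GR 14 dB.
B: overshoot 14 dB → output overshoot 0.7 dB → GR 13.3 dB.
A reduces 0.7 dB more.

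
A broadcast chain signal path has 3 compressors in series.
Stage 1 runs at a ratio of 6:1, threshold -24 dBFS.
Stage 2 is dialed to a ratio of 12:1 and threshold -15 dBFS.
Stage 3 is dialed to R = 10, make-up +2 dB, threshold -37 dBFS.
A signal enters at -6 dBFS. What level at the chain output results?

-33.4 dBFS

Stage 1: 18 dB above -24 dBFS, reduced 6:1 to 3 dB above → -21 dBFS.
Stage 2: -21 dBFS ≤ -15 dBFS, so stage 2 doesn't engage; output -21 dBFS.
Stage 3: -21 dBFS is 16 dB over -37 dBFS; at 10:1 that becomes 1.6 dB over, giving -35.4 dBFS; +2 dB make-up → -33.4 dBFS.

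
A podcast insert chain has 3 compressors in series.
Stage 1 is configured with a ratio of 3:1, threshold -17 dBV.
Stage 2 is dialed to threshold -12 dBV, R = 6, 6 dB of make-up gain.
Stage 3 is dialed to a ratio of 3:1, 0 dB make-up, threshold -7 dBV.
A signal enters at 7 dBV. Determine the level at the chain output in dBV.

-6.5 dBV

Stage 1: overshoot 24 dB → 24/3 = 8 dB → -9 dBV.
Stage 2: -9 dBV is 3 dB over -12 dBV; at 6:1 that becomes 0.5 dB over, giving -11.5 dBV; +6 dB make-up → -5.5 dBV.
Stage 3: -5.5 dBV is 1.5 dB over -7 dBV; at 3:1 that becomes 0.5 dB over, giving -6.5 dBV.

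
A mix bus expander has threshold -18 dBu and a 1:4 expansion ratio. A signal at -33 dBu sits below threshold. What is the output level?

-78 dBu

Undershoot = (-18) − (-33) = 15 dB.
At 1:4, that expands to 60 dB under threshold.
Output = -18 − 60 = -78 dBu.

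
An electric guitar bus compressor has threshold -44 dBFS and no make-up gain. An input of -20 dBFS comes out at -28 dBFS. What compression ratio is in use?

1.5:1

Input overshoot = -20 − (-44) = 24 dB; output overshoot = -28 − (-44) = 16 dB.
Ratio = 24 / 16 = 1.5.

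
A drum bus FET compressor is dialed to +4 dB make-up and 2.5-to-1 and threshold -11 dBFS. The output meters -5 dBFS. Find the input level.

Stripping the +4 dB make-up gives -9 dBFS at the gain stage.
Post-compression overshoot = -9 − (-11) = 2 dB.
Input overshoot = R × output overshoot = 5 dB → input = -11 + 5 = -6 dBFS.

-6 dBFS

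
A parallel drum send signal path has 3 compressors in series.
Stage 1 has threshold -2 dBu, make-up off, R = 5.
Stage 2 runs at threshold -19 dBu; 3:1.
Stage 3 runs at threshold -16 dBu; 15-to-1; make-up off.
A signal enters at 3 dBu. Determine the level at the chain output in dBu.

Stage 1: 3 dBu is 5 dB over -2 dBu; at 5:1 that becomes 1 dB over, giving -1 dBu.
Stage 2: -1 dBu is 18 dB over -19 dBu; at 3:1 that becomes 6 dB over, giving -13 dBu.
Stage 3: 3 dB above -16 dBu, reduced 15:1 to 0.2 dB above → -15.8 dBu.

-15.8 dBu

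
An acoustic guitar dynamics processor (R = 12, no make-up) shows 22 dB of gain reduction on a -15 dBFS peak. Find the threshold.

Gain reduction = -15 − (-37) = 22 dB; output overshoot = GR / (R − 1) = 22 / 11 = 2 dB.
Threshold = output − output overshoot = -37 − 2 = -39 dBFS.

-39 dBFS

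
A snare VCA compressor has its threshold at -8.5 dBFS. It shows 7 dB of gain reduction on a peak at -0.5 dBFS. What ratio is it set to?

Input overshoot = -0.5 − (-8.5) = 8 dB.
Output overshoot = 8 − 7 = 1 dB.
Ratio = input overshoot / output overshoot = 8 / 1 = 8.

8:1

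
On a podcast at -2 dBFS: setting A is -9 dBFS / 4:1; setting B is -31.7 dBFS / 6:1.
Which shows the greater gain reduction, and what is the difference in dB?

B, by 19.5 dB

A: GR = 7 − 7/4 = 5.25 dB.
B: GR = 29.7 − 29.7/6 = 24.75 dB.
B reduces 19.5 dB more.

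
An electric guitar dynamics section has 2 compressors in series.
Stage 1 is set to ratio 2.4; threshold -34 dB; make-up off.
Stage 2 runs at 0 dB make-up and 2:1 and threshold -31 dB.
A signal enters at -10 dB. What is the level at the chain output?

-27.5 dB

Stage 1: 24 dB above -34 dB, reduced 2.4:1 to 10 dB above → -24 dB.
Stage 2: 7 dB above -31 dB, reduced 2:1 to 3.5 dB above → -27.5 dB.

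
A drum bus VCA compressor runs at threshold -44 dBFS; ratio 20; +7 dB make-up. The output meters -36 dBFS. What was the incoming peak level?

-24 dBFS

Before make-up, the level was -36 − 7 = -43 dBFS.
Post-compression overshoot = -43 − (-44) = 1 dB.
Before 20:1 compression the overshoot was 1 × 20 = 20 dB, so input = -44 + 20 = -24 dBFS.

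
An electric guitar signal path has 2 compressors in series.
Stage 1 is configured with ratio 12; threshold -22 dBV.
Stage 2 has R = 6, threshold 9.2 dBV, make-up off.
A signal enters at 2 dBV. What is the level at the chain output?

-20 dBV

Stage 1: overshoot 24 dB → 24/12 = 2 dB → -20 dBV.
Stage 2: -20 dBV is at or below the 9.2 dBV threshold — no compression; output -20 dBV.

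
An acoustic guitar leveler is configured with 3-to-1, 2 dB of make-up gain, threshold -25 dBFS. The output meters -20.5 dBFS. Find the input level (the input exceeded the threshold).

Stripping the +2 dB make-up gives -22.5 dBFS at the gain stage.
That's 2.5 dB above the -25 dBFS threshold.
Input overshoot = R × output overshoot = 7.5 dB → input = -25 + 7.5 = -17.5 dBFS.

-17.5 dBFS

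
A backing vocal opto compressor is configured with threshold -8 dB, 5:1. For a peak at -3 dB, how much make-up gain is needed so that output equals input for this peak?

Without make-up, output = threshold + overshoot/5 = -8 + 1 = -7 dB.
Gap to target: 4 dB.

4 dB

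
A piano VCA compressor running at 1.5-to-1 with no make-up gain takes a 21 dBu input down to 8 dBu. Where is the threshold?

-18 dBu

Let T be the threshold. Output overshoot = (input overshoot)/R, so 8 − T = (21 − T)/1.5.
1.5·(8 − T) = 21 − T → 0.5·T = 12 − 21 = -9.
T = -9/0.5 = -18 dBu.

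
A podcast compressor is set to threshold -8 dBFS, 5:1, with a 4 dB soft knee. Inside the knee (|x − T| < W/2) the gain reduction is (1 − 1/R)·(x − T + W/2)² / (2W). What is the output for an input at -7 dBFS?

-7.9 dBFS

x − T + W/2 = -7 − (-8) + 2 = 3.
GR = (1 − 1/5) × 3² / 8 = 0.8 × 9 / 8 = 0.9 dB.
Output = -7 − 0.9 = -7.9 dBFS.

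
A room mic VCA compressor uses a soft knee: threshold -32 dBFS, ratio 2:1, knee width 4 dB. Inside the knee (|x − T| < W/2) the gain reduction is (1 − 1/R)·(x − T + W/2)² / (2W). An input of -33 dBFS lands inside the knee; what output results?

-33.0625 dBFS

x − T + W/2 = -33 − (-32) + 2 = 1.
GR = (1 − 1/2) × 1² / 8 = 0.5 × 1 / 8 = 0.0625 dB.
Output = -33 − 0.0625 = -33.0625 dBFS.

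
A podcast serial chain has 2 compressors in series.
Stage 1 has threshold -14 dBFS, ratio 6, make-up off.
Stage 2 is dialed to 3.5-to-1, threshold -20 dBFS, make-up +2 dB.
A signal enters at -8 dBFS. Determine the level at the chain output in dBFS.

-16 dBFS

Stage 1: overshoot 6 dB → 6/6 = 1 dB → -13 dBFS.
Stage 2: -13 dBFS is 7 dB over -20 dBFS; at 3.5:1 that becomes 2 dB over, giving -18 dBFS; +2 dB make-up → -16 dBFS.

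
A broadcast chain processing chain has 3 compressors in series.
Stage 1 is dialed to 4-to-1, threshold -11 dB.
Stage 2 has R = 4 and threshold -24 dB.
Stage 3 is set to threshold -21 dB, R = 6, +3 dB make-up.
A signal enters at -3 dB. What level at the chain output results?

Stage 1: 8 dB above -11 dB, reduced 4:1 to 2 dB above → -9 dB.
Stage 2: -9 dB is 15 dB over -24 dB; at 4:1 that becomes 3.75 dB over, giving -20.25 dB.
Stage 3: 0.75 dB above -21 dB, reduced 6:1 to 0.125 dB above → -20.875 dB; +3 dB make-up → -17.875 dB.

-17.875 dB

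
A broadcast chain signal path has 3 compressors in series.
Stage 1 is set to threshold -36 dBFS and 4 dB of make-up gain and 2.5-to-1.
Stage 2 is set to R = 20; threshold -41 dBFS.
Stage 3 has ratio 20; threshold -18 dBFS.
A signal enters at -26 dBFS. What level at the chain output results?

Stage 1: -26 dBFS is 10 dB over -36 dBFS; at 2.5:1 that becomes 4 dB over, giving -32 dBFS; +4 dB make-up → -28 dBFS.
Stage 2: -28 dBFS is 13 dB over -41 dBFS; at 20:1 that becomes 0.65 dB over, giving -40.35 dBFS.
Stage 3: below threshold (-40.35 ≤ -18); passes unchanged; output -40.35 dBFS.

-40.35 dBFS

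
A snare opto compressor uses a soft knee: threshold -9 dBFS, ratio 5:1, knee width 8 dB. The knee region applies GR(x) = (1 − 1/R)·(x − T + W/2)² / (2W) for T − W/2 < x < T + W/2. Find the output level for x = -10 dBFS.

-10.45 dBFS

x − T + W/2 = -10 − (-9) + 4 = 3.
GR = (1 − 1/5) × 3² / 16 = 0.8 × 9 / 16 = 0.45 dB.
Output = -10 − 0.45 = -10.45 dBFS.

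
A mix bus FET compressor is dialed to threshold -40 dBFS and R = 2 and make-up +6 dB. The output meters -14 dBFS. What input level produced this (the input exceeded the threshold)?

0 dBFS

Stripping the +6 dB make-up gives -20 dBFS at the gain stage.
The compressed level sits -20 − (-40) = 20 dB over threshold.
Input overshoot = R × output overshoot = 40 dB → input = -40 + 40 = 0 dBFS.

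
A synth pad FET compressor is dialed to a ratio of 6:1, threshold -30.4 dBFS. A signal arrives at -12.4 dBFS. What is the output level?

-27.4 dBFS

The input is 18 dB above the -30.4 dBFS threshold.
At 6:1 the overshoot is divided by 6, leaving 3 dB above threshold.
That puts the output at -27.4 dBFS.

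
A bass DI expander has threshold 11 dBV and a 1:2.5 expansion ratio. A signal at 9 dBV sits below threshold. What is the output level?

The input is 2 dB below the 11 dBV threshold.
A 1:2.5 expander multiplies undershoot by 2.5: 2 × 2.5 = 5 dB below threshold.
Output = 11 − 5 = 6 dBV.

6 dBV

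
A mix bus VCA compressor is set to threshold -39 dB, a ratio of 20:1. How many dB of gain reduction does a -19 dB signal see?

19 dB

The signal is 20 dB above threshold.
A 20:1 ratio leaves 1 dB of that excess.
So the signal is attenuated by 20 − 1 = 19 dB.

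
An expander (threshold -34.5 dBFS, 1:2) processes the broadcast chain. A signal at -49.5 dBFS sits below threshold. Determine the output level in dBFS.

Undershoot = (-34.5) − (-49.5) = 15 dB.
At 1:2, that expands to 30 dB under threshold.
Output = -34.5 − 30 = -64.5 dBFS.

-64.5 dBFS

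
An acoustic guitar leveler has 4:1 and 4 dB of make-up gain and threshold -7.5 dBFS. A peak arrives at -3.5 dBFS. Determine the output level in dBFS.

Overshoot: -3.5 − (-7.5) = 4 dB.
The 4 dB excess becomes 1 dB after 4:1 reduction.
So the level is -7.5 + 1 = -6.5 dBFS; make-up adds 4 dB, giving -2.5 dBFS.

-2.5 dBFS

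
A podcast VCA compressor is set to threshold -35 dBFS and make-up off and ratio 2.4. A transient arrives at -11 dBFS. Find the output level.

Overshoot: -11 − (-35) = 24 dB.
2.4:1 compression reduces that to 24/2.4 = 10 dB over.
That puts the output at -25 dBFS.

-25 dBFS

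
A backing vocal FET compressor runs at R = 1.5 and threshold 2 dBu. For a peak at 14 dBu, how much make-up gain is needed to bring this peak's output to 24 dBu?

The peak compresses to 2 + 12/1.5 = 10 dBu.
To reach 24 dBu requires 24 − 10 = 14 dB of make-up.

14 dB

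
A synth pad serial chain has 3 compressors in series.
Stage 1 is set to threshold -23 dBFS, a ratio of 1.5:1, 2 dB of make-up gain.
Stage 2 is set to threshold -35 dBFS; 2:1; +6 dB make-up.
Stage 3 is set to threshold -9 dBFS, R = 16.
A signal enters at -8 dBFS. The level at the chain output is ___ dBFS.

-17 dBFS

Stage 1: 15 dB above -23 dBFS, reduced 1.5:1 to 10 dB above → -13 dBFS; +2 dB make-up → -11 dBFS.
Stage 2: 24 dB above -35 dBFS, reduced 2:1 to 12 dB above → -23 dBFS; +6 dB make-up → -17 dBFS.
Stage 3: -17 dBFS ≤ -9 dBFS, so stage 3 doesn't engage; output -17 dBFS.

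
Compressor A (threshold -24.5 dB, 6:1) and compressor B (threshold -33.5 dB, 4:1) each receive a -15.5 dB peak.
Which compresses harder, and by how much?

B, by 6 dB

A: 9 dB over, compressed to 1.5 dB over, so 7.5 dB of GR.
B: 18 dB over, compressed to 4.5 dB over, so 13.5 dB of GR.
B applies 6 dB more gain reduction.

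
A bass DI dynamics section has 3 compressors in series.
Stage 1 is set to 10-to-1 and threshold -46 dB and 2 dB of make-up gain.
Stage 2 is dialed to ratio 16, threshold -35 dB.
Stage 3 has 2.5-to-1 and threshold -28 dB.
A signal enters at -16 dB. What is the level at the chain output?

Stage 1: 30 dB above -46 dB, reduced 10:1 to 3 dB above → -43 dB; +2 dB make-up → -41 dB.
Stage 2: -41 dB is at or below the -35 dB threshold — no compression; output -41 dB.
Stage 3: -41 dB is at or below the -28 dB threshold — no compression; output -41 dB.

-41 dB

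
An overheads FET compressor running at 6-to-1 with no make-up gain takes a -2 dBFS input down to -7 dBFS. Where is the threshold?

Gain reduction = -2 − (-7) = 5 dB; output overshoot = GR / (R − 1) = 5 / 5 = 1 dB.
Threshold = output − output overshoot = -7 − 1 = -8 dBFS.

-8 dBFS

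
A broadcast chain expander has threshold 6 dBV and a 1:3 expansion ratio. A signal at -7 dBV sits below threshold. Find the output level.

-33 dBV

The input is 13 dB below the 6 dBV threshold.
A 1:3 expander multiplies undershoot by 3: 13 × 3 = 39 dB below threshold.
Output = 6 − 39 = -33 dBV.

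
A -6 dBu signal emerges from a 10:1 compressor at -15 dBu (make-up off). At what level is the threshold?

Input is 10 dB above T (since output overshoot × R = input overshoot: (-15 − T)·10 = -6 − T gives T = -16 dBu).
Check: -16 + (-6 − (-16))/10 = -16 + 1 = -15 dBu. ✓

-16 dBu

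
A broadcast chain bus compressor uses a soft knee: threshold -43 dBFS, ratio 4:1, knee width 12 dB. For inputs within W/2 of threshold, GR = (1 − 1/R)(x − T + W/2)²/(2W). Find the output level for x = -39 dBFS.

x − T + W/2 = -39 − (-43) + 6 = 10.
GR = (1 − 1/4) × 10² / 24 = 0.75 × 100 / 24 = 3.125 dB.
Output = -39 − 3.125 = -42.125 dBFS.

-42.125 dBFS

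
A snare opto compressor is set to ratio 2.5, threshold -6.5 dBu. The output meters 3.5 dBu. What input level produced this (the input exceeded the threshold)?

That's 10 dB above the -6.5 dBu threshold.
Input overshoot = R × output overshoot = 25 dB → input = -6.5 + 25 = 18.5 dBu.

18.5 dBu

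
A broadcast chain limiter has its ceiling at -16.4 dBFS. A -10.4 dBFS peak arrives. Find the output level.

-16.4 dBFS

At ∞:1, everything above -16.4 dBFS is held at the ceiling.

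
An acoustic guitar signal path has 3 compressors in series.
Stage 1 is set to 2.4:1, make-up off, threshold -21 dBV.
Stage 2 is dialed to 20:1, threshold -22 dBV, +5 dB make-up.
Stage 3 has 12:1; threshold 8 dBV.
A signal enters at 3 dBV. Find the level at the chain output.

Stage 1: overshoot 24 dB → 24/2.4 = 10 dB → -11 dBV.
Stage 2: 11 dB above -22 dBV, reduced 20:1 to 0.55 dB above → -21.45 dBV; +5 dB make-up → -16.45 dBV.
Stage 3: -16.45 dBV is at or below the 8 dBV threshold — no compression; output -16.45 dBV.

-16.45 dBV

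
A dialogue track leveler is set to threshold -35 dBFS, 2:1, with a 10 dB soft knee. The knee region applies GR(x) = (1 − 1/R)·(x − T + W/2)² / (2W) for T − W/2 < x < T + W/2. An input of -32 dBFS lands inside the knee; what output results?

-33.6 dBFS

x − T + W/2 = -32 − (-35) + 5 = 8.
GR = (1 − 1/2) × 8² / 20 = 0.5 × 64 / 20 = 1.6 dB.
Output = -32 − 1.6 = -33.6 dBFS.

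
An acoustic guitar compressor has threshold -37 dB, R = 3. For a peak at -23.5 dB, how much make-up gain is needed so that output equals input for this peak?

9 dB

Without make-up, output = threshold + overshoot/3 = -37 + 4.5 = -32.5 dB.
Gap to target: 9 dB.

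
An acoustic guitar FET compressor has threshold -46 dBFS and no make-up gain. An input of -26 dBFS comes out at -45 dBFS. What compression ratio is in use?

Input overshoot = -26 − (-46) = 20 dB; output overshoot = -45 − (-46) = 1 dB.
Ratio = 20 / 1 = 20.

20:1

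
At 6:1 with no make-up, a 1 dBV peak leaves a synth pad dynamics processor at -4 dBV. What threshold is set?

Let T be the threshold. Output overshoot = (input overshoot)/R, so -4 − T = (1 − T)/6.
6·(-4 − T) = 1 − T → 5·T = -24 − 1 = -25.
T = -25/5 = -5 dBV.

-5 dBV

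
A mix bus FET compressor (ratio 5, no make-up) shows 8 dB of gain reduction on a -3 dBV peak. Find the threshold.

Input is 10 dB above T (since output overshoot × R = input overshoot: (-11 − T)·5 = -3 − T gives T = -13 dBV).
Check: -13 + (-3 − (-13))/5 = -13 + 2 = -11 dBV. ✓

-13 dBV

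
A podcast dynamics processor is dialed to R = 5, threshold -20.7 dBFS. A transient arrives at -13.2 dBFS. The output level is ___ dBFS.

The input is 7.5 dB above the -20.7 dBFS threshold.
5:1 compression reduces that to 7.5/5 = 1.5 dB over.
Output = -20.7 + 1.5 = -19.2 dBFS.

-19.2 dBFS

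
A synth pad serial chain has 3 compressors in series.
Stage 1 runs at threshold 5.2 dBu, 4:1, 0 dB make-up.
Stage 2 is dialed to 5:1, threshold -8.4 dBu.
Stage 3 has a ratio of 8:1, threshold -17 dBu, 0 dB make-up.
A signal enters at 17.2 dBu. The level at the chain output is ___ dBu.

-15.51 dBu

Stage 1: overshoot 12 dB → 12/4 = 3 dB → 8.2 dBu.
Stage 2: 16.6 dB above -8.4 dBu, reduced 5:1 to 3.32 dB above → -5.08 dBu.
Stage 3: -5.08 dBu is 11.92 dB over -17 dBu; at 8:1 that becomes 1.49 dB over, giving -15.51 dBu.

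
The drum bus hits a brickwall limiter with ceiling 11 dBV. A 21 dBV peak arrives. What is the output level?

The limiter clamps the peak to its 11 dBV ceiling.

11 dBV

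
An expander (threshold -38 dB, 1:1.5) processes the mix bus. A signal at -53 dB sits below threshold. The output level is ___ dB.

-60.5 dB

The input is 15 dB below the -38 dB threshold.
A 1:1.5 expander multiplies undershoot by 1.5: 15 × 1.5 = 22.5 dB below threshold.
Output = -38 − 22.5 = -60.5 dB.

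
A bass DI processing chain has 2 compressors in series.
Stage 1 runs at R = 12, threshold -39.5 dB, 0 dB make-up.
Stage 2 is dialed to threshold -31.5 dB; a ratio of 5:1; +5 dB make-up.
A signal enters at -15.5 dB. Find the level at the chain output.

Stage 1: -15.5 dB is 24 dB over -39.5 dB; at 12:1 that becomes 2 dB over, giving -37.5 dB.
Stage 2: below threshold (-37.5 ≤ -31.5); passes unchanged; make-up brings it to -32.5 dB.

-32.5 dB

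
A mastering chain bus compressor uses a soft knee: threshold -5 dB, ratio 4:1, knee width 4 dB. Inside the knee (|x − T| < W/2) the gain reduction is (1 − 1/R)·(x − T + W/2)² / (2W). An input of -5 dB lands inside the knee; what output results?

-5.375 dB

x − T + W/2 = -5 − (-5) + 2 = 2.
GR = (1 − 1/4) × 2² / 8 = 0.75 × 4 / 8 = 0.375 dB.
Output = -5 − 0.375 = -5.375 dB.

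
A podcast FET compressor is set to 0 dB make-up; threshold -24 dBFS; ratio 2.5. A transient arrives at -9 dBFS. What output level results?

-18 dBFS

Overshoot: -9 − (-24) = 15 dB.
At 2.5:1 the overshoot is divided by 2.5, leaving 6 dB above threshold.
Output = -24 + 6 = -18 dBFS.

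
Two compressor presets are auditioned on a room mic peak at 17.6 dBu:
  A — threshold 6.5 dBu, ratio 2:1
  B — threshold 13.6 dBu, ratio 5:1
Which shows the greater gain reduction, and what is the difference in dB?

A, by 2.35 dB

A: 11.1 dB over, compressed to 5.55 dB over, so 5.55 dB of GR.
B: 4 dB over, compressed to 0.8 dB over, so 3.2 dB of GR.
A applies 2.35 dB more gain reduction.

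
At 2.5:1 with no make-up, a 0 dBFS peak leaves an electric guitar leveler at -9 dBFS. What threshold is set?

-15 dBFS

Let T be the threshold. Output overshoot = (input overshoot)/R, so -9 − T = (0 − T)/2.5.
2.5·(-9 − T) = 0 − T → 1.5·T = -22.5 − 0 = -22.5.
T = -22.5/1.5 = -15 dBFS.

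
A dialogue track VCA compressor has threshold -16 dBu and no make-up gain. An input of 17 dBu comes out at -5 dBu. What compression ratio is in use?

Input overshoot = 17 − (-16) = 33 dB; output overshoot = -5 − (-16) = 11 dB.
Ratio = 33 / 11 = 3.

3:1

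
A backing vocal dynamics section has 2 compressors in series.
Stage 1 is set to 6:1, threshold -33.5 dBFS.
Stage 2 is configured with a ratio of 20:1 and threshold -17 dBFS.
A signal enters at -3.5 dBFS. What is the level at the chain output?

-28.5 dBFS

Stage 1: -3.5 dBFS is 30 dB over -33.5 dBFS; at 6:1 that becomes 5 dB over, giving -28.5 dBFS.
Stage 2: -28.5 dBFS is at or below the -17 dBFS threshold — no compression; output -28.5 dBFS.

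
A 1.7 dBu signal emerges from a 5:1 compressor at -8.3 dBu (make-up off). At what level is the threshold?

Gain reduction = 1.7 − (-8.3) = 10 dB; output overshoot = GR / (R − 1) = 10 / 4 = 2.5 dB.
Threshold = output − output overshoot = -8.3 − 2.5 = -10.8 dBu.

-10.8 dBu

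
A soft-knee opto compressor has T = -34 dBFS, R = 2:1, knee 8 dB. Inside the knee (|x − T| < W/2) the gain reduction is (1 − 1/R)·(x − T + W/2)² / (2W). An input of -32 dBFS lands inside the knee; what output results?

x − T + W/2 = -32 − (-34) + 4 = 6.
GR = (1 − 1/2) × 6² / 16 = 0.5 × 36 / 16 = 1.125 dB.
Output = -32 − 1.125 = -33.125 dBFS.

-33.125 dBFS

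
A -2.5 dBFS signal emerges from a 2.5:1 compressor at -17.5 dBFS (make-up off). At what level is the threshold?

-27.5 dBFS

Input is 25 dB above T (since output overshoot × R = input overshoot: (-17.5 − T)·2.5 = -2.5 − T gives T = -27.5 dBFS).
Check: -27.5 + (-2.5 − (-27.5))/2.5 = -27.5 + 10 = -17.5 dBFS. ✓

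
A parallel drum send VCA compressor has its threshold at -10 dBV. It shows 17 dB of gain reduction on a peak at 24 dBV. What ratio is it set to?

Input overshoot = 24 − (-10) = 34 dB.
Output overshoot = 34 − 17 = 17 dB.
Ratio = input overshoot / output overshoot = 34 / 17 = 2.

2:1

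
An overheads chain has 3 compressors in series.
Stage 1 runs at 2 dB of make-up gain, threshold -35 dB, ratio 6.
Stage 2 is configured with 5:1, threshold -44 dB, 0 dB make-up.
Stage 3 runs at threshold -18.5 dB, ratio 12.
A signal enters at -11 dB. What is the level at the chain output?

Stage 1: overshoot 24 dB → 24/6 = 4 dB → -31 dB; +2 dB make-up → -29 dB.
Stage 2: overshoot 15 dB → 15/5 = 3 dB → -41 dB.
Stage 3: -41 dB ≤ -18.5 dB, so stage 3 doesn't engage; output -41 dB.

-41 dB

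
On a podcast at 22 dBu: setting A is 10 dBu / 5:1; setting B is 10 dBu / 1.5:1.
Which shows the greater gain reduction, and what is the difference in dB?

A, by 5.6 dB

A: overshoot 12 dB → output overshoot 2.4 dB → GR 9.6 dB.
B: overshoot 12 dB → output overshoot 8 dB → GR 4 dB.
Difference: 5.6 dB in favour of A.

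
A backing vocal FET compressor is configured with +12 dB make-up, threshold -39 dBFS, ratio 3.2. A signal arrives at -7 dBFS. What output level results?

The input is 32 dB above the -39 dBFS threshold.
The 32 dB excess becomes 10 dB after 3.2:1 reduction.
That puts the output at -29 dBFS; make-up adds 12 dB, giving -17 dBFS.

-17 dBFS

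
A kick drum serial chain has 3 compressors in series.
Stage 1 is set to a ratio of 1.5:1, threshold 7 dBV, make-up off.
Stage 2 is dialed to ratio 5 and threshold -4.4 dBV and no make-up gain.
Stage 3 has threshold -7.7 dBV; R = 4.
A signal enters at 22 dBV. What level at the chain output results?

-5.805 dBV

Stage 1: 22 dBV is 15 dB over 7 dBV; at 1.5:1 that becomes 10 dB over, giving 17 dBV.
Stage 2: overshoot 21.4 dB → 21.4/5 = 4.28 dB → -0.12 dBV.
Stage 3: -0.12 dBV is 7.58 dB over -7.7 dBV; at 4:1 that becomes 1.895 dB over, giving -5.805 dBV.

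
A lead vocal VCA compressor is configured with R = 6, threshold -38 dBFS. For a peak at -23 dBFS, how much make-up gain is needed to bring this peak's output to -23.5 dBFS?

Without make-up, output = threshold + overshoot/6 = -38 + 2.5 = -35.5 dBFS.
Gap to target: 12 dB.

12 dB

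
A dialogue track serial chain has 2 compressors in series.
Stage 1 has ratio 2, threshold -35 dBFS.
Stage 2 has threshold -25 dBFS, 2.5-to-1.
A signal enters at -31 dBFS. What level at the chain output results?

-33 dBFS

Stage 1: overshoot 4 dB → 4/2 = 2 dB → -33 dBFS.
Stage 2: -33 dBFS is at or below the -25 dBFS threshold — no compression; output -33 dBFS.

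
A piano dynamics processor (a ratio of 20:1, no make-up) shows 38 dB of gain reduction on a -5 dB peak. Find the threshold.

Input is 40 dB above T (since output overshoot × R = input overshoot: (-43 − T)·20 = -5 − T gives T = -45 dB).
Check: -45 + (-5 − (-45))/20 = -45 + 2 = -43 dB. ✓

-45 dB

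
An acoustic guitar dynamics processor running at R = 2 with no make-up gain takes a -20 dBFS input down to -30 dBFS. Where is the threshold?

-40 dBFS

Input is 20 dB above T (since output overshoot × R = input overshoot: (-30 − T)·2 = -20 − T gives T = -40 dBFS).
Check: -40 + (-20 − (-40))/2 = -40 + 10 = -30 dBFS. ✓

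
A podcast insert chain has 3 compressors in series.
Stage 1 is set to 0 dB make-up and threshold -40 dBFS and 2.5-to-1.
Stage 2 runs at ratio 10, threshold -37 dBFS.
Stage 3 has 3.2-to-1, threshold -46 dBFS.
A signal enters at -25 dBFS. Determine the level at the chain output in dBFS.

-43.09375 dBFS

Stage 1: -25 dBFS is 15 dB over -40 dBFS; at 2.5:1 that becomes 6 dB over, giving -34 dBFS.
Stage 2: -34 dBFS is 3 dB over -37 dBFS; at 10:1 that becomes 0.3 dB over, giving -36.7 dBFS.
Stage 3: -36.7 dBFS is 9.3 dB over -46 dBFS; at 3.2:1 that becomes 2.90625 dB over, giving -43.09375 dBFS.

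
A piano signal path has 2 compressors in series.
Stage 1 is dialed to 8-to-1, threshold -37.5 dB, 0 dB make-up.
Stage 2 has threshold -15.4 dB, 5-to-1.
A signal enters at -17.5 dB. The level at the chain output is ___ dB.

Stage 1: overshoot 20 dB → 20/8 = 2.5 dB → -35 dB.
Stage 2: below threshold (-35 ≤ -15.4); passes unchanged; output -35 dB.

-35 dB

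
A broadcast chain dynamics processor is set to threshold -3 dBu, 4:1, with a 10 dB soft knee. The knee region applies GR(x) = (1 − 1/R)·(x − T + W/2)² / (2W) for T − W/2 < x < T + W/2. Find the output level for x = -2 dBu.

x − T + W/2 = -2 − (-3) + 5 = 6.
GR = (1 − 1/4) × 6² / 20 = 0.75 × 36 / 20 = 1.35 dB.
Output = -2 − 1.35 = -3.35 dBu.

-3.35 dBu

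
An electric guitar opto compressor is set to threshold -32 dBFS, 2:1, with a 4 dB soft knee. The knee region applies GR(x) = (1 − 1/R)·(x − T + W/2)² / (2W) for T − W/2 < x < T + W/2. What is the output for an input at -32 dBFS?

-32.25 dBFS

x − T + W/2 = -32 − (-32) + 2 = 2.
GR = (1 − 1/2) × 2² / 8 = 0.5 × 4 / 8 = 0.25 dB.
Output = -32 − 0.25 = -32.25 dBFS.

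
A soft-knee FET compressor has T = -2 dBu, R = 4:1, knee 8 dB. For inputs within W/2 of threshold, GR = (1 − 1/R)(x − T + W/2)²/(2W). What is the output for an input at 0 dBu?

-1.6875 dBu

x − T + W/2 = 0 − (-2) + 4 = 6.
GR = (1 − 1/4) × 6² / 16 = 0.75 × 36 / 16 = 1.6875 dB.
Output = 0 − 1.6875 = -1.6875 dBu.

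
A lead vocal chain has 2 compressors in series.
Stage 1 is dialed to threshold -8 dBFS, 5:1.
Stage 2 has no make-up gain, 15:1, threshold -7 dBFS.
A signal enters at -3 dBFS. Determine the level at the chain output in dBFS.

Stage 1: overshoot 5 dB → 5/5 = 1 dB → -7 dBFS.
Stage 2: -7 dBFS is at or below the -7 dBFS threshold — no compression; output -7 dBFS.

-7 dBFS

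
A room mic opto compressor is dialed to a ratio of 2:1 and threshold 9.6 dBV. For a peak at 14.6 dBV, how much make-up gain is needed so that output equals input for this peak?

The peak compresses to 9.6 + 5/2 = 12.1 dBV.
To reach 14.6 dBV requires 14.6 − 12.1 = 2.5 dB of make-up.

2.5 dB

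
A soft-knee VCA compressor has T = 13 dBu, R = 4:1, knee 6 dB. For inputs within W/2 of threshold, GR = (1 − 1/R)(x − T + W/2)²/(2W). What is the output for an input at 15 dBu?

x − T + W/2 = 15 − 13 + 3 = 5.
GR = (1 − 1/4) × 5² / 12 = 0.75 × 25 / 12 = 1.5625 dB.
Output = 15 − 1.5625 = 13.4375 dBu.

13.4375 dBu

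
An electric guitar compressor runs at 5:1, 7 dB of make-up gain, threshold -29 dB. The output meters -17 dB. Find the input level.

Before make-up, the level was -17 − 7 = -24 dB.
That's 5 dB above the -29 dB threshold.
Before 5:1 compression the overshoot was 5 × 5 = 25 dB, so input = -29 + 25 = -4 dB.

-4 dB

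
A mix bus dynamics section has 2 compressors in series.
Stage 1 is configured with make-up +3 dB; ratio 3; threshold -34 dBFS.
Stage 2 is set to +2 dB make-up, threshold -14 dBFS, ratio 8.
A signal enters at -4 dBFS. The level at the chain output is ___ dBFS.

-19 dBFS

Stage 1: overshoot 30 dB → 30/3 = 10 dB → -24 dBFS; +3 dB make-up → -21 dBFS.
Stage 2: -21 dBFS ≤ -14 dBFS, so stage 2 doesn't engage; make-up brings it to -19 dBFS.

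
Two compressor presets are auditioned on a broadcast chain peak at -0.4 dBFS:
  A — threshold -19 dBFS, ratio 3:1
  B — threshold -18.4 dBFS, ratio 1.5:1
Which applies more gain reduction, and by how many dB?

A, by 6.4 dB

A: 18.6 dB over, compressed to 6.2 dB over, so 12.4 dB of GR.
B: 18 dB over, compressed to 12 dB over, so 6 dB of GR.
A reduces 6.4 dB more.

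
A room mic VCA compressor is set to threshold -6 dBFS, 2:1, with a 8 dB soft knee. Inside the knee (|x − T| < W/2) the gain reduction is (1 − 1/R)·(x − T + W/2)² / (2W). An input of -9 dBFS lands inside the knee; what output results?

x − T + W/2 = -9 − (-6) + 4 = 1.
GR = (1 − 1/2) × 1² / 16 = 0.5 × 1 / 16 = 0.03125 dB.
Output = -9 − 0.03125 = -9.03125 dBFS.

-9.03125 dBFS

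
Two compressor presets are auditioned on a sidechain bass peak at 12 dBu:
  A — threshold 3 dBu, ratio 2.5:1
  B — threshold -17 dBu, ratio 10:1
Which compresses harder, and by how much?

A: GR = 9 − 9/2.5 = 5.4 dB.
B: GR = 29 − 29/10 = 26.1 dB.
B reduces 20.7 dB more.

B, by 20.7 dB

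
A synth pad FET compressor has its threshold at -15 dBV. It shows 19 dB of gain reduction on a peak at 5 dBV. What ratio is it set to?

20:1

Input overshoot = 5 − (-15) = 20 dB.
Output overshoot = 20 − 19 = 1 dB.
Ratio = input overshoot / output overshoot = 20 / 1 = 20.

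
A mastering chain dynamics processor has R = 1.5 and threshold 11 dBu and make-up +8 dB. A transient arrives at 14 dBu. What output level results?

21 dBu

Overshoot: 14 − 11 = 3 dB.
1.5:1 compression reduces that to 3/1.5 = 2 dB over.
So the level is 11 + 2 = 13 dBu; make-up adds 8 dB, giving 21 dBu.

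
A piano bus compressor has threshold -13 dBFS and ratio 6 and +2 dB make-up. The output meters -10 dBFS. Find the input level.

Stripping the +2 dB make-up gives -12 dBFS at the gain stage.
The compressed level sits -12 − (-13) = 1 dB over threshold.
Undo the ratio: input overshoot = 1 × 6 = 6 dB, giving input = -7 dBFS.

-7 dBFS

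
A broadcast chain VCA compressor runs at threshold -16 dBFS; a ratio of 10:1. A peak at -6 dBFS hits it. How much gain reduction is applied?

9 dB

Overshoot = -6 − (-16) = 10 dB.
At 10:1, output sits 10/10 = 1 dB above threshold.
So the signal is attenuated by 10 − 1 = 9 dB.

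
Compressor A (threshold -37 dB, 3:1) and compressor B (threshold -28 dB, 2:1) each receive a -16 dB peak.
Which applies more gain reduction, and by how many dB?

A, by 8 dB

A: overshoot 21 dB → output overshoot 7 dB → GR 14 dB.
B: overshoot 12 dB → output overshoot 6 dB → GR 6 dB.
A applies 8 dB more gain reduction.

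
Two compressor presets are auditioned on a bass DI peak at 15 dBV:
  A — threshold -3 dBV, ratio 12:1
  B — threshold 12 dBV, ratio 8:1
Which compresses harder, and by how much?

A: GR = 18 − 18/12 = 16.5 dB.
B: GR = 3 − 3/8 = 2.625 dB.
Difference: 13.875 dB in favour of A.

A, by 13.875 dB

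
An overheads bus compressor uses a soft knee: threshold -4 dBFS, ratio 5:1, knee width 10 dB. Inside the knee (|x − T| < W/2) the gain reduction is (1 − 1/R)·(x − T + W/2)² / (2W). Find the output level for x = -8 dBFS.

-8.04 dBFS

x − T + W/2 = -8 − (-4) + 5 = 1.
GR = (1 − 1/5) × 1² / 20 = 0.8 × 1 / 20 = 0.04 dB.
Output = -8 − 0.04 = -8.04 dBFS.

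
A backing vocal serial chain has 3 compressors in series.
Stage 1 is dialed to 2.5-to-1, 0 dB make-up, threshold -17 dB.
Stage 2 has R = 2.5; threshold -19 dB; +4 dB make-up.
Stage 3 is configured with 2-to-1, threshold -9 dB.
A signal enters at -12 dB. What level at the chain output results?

Stage 1: -12 dB is 5 dB over -17 dB; at 2.5:1 that becomes 2 dB over, giving -15 dB.
Stage 2: -15 dB is 4 dB over -19 dB; at 2.5:1 that becomes 1.6 dB over, giving -17.4 dB; +4 dB make-up → -13.4 dB.
Stage 3: -13.4 dB is at or below the -9 dB threshold — no compression; output -13.4 dB.

-13.4 dB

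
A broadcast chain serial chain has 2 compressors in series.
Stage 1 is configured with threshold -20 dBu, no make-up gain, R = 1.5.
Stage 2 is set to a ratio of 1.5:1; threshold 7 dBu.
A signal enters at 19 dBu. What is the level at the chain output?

Stage 1: overshoot 39 dB → 39/1.5 = 26 dB → 6 dBu.
Stage 2: below threshold (6 ≤ 7); passes unchanged; output 6 dBu.

6 dBu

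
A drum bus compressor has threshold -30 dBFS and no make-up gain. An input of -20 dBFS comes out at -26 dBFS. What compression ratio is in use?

Input overshoot = -20 − (-30) = 10 dB; output overshoot = -26 − (-30) = 4 dB.
Ratio = 10 / 4 = 2.5.

2.5:1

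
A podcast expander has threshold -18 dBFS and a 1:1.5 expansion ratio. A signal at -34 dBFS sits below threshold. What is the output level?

-42 dBFS

Undershoot = (-18) − (-34) = 16 dB.
At 1:1.5, that expands to 24 dB under threshold.
Output = -18 − 24 = -42 dBFS.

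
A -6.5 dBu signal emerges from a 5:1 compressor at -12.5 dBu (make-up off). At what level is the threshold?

-14 dBu

Input is 7.5 dB above T (since output overshoot × R = input overshoot: (-12.5 − T)·5 = -6.5 − T gives T = -14 dBu).
Check: -14 + (-6.5 − (-14))/5 = -14 + 1.5 = -12.5 dBu. ✓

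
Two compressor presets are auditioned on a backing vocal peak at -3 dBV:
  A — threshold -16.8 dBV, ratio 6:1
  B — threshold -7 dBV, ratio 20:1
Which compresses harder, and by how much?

A, by 7.7 dB

A: overshoot 13.8 dB → output overshoot 2.3 dB → GR 11.5 dB.
B: overshoot 4 dB → output overshoot 0.2 dB → GR 3.8 dB.
A reduces 7.7 dB more.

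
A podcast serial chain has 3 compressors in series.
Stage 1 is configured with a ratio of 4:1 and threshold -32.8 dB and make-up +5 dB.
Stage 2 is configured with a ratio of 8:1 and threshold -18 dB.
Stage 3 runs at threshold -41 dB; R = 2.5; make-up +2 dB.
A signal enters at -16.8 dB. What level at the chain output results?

-32.12 dB

Stage 1: 16 dB above -32.8 dB, reduced 4:1 to 4 dB above → -28.8 dB; +5 dB make-up → -23.8 dB.
Stage 2: below threshold (-23.8 ≤ -18); passes unchanged; output -23.8 dB.
Stage 3: -23.8 dB is 17.2 dB over -41 dB; at 2.5:1 that becomes 6.88 dB over, giving -34.12 dB; +2 dB make-up → -32.12 dB.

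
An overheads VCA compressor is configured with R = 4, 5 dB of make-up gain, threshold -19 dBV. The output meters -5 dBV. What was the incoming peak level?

Before make-up, the level was -5 − 5 = -10 dBV.
The compressed level sits -10 − (-19) = 9 dB over threshold.
Before 4:1 compression the overshoot was 9 × 4 = 36 dB, so input = -19 + 36 = 17 dBV.

17 dBV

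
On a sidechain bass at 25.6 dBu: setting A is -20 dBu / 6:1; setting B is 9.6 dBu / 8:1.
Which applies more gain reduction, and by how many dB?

A: 45.6 dB over, compressed to 7.6 dB over, so 38 dB of GR.
B: 16 dB over, compressed to 2 dB over, so 14 dB of GR.
A applies 24 dB more gain reduction.

A, by 24 dB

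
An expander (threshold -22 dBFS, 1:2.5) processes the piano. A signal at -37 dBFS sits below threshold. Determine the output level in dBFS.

-59.5 dBFS

The input is 15 dB below the -22 dBFS threshold.
A 1:2.5 expander multiplies undershoot by 2.5: 15 × 2.5 = 37.5 dB below threshold.
Output = -22 − 37.5 = -59.5 dBFS.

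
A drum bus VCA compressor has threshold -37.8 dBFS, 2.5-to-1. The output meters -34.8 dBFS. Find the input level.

Post-compression overshoot = -34.8 − (-37.8) = 3 dB.
Input overshoot = R × output overshoot = 7.5 dB → input = -37.8 + 7.5 = -30.3 dBFS.

-30.3 dBFS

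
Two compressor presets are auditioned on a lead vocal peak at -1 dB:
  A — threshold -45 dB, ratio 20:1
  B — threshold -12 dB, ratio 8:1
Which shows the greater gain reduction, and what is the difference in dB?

A: overshoot 44 dB → output overshoot 2.2 dB → GR 41.8 dB.
B: overshoot 11 dB → output overshoot 1.375 dB → GR 9.625 dB.
Difference: 32.175 dB in favour of A.

A, by 32.175 dB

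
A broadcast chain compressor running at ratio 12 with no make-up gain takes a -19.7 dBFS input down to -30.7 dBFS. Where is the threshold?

Gain reduction = -19.7 − (-30.7) = 11 dB; output overshoot = GR / (R − 1) = 11 / 11 = 1 dB.
Threshold = output − output overshoot = -30.7 − 1 = -31.7 dBFS.

-31.7 dBFS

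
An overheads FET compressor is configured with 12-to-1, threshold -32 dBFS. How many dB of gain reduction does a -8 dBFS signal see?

The signal is 24 dB above threshold.
At 12:1, output sits 24/12 = 2 dB above threshold.
Gain reduction = 24 − 2 = 22 dB.

22 dB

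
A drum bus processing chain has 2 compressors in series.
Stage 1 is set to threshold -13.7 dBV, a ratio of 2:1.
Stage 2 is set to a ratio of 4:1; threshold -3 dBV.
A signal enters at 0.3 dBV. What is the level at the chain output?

-6.7 dBV

Stage 1: 0.3 dBV is 14 dB over -13.7 dBV; at 2:1 that becomes 7 dB over, giving -6.7 dBV.
Stage 2: below threshold (-6.7 ≤ -3); passes unchanged; output -6.7 dBV.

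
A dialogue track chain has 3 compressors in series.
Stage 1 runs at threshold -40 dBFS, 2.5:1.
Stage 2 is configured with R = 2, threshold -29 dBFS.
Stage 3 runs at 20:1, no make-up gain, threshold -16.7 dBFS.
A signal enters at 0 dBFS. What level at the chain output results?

-26.5 dBFS

Stage 1: 40 dB above -40 dBFS, reduced 2.5:1 to 16 dB above → -24 dBFS.
Stage 2: 5 dB above -29 dBFS, reduced 2:1 to 2.5 dB above → -26.5 dBFS.
Stage 3: below threshold (-26.5 ≤ -16.7); passes unchanged; output -26.5 dBFS.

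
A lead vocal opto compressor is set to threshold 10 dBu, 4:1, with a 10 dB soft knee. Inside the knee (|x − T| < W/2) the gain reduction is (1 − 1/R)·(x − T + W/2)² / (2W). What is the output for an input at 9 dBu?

8.4 dBu

x − T + W/2 = 9 − 10 + 5 = 4.
GR = (1 − 1/4) × 4² / 20 = 0.75 × 16 / 20 = 0.6 dB.
Output = 9 − 0.6 = 8.4 dBu.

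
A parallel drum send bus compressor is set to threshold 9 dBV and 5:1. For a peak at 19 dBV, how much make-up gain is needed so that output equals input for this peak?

8 dB

Overshoot 10 dB → 10/5 = 2 dB after compression, so the compressed level is 9 + 2 = 11 dBV.
Make-up = target − compressed = 19 − 11 = 8 dB.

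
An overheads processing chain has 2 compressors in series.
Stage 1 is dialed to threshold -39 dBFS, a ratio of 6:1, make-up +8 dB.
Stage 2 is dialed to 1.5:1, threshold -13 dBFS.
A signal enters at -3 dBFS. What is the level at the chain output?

-25 dBFS

Stage 1: -3 dBFS is 36 dB over -39 dBFS; at 6:1 that becomes 6 dB over, giving -33 dBFS; +8 dB make-up → -25 dBFS.
Stage 2: below threshold (-25 ≤ -13); passes unchanged; output -25 dBFS.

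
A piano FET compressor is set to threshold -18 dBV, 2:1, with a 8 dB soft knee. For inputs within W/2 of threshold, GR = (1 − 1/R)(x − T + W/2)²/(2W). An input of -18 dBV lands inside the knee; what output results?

x − T + W/2 = -18 − (-18) + 4 = 4.
GR = (1 − 1/2) × 4² / 16 = 0.5 × 16 / 16 = 0.5 dB.
Output = -18 − 0.5 = -18.5 dBV.

-18.5 dBV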